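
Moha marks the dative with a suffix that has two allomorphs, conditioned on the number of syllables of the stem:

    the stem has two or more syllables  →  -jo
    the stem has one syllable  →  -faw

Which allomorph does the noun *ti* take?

With one syllable, *ti* takes -faw.

-faw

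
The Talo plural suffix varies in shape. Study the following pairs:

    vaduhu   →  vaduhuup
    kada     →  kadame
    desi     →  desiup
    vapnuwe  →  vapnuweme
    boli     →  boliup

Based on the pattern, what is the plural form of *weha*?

wehame

The alternation tracks the last vowel of the stem — -up when the last vowel of the stem is a high vowel (*vaduhu*, *desi*, *boli*); -me when the last vowel of the stem is a non-high vowel (*kada*, *vapnuwe*).
The last vowel of *weha* is /a/, which is a non-high vowel, so the suffix is -me, giving *wehame*.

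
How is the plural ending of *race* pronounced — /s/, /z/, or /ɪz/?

The stem *race* ends in a sibilant (/s, z, ʃ, ʒ, tʃ, dʒ/).
The plural suffix surfaces as /ɪz/ after sibilants, /s/ after other voiceless consonants, and /z/ after other voiced sounds.
So the plural -s on *race* is pronounced /ɪz/.

/ɪz/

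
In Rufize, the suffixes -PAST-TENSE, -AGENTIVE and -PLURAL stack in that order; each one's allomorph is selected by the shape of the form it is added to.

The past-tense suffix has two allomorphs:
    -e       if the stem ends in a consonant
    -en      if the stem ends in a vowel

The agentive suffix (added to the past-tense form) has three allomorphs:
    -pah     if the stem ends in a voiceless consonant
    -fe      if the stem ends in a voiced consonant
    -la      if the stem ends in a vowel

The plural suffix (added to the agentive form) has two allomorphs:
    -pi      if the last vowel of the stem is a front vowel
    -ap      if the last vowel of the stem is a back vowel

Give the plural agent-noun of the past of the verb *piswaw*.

piswawelaap

Since the final sound of *piswaw* is /w/ (a consonant), it takes -e, giving *piswawe*.
The past-tense form *piswawe*: final sound = /e/, a vowel → -la → *piswawela*.
Since the last vowel of the agentive form *piswawela* is /a/ (a back vowel), it takes -ap, giving *piswawelaap*.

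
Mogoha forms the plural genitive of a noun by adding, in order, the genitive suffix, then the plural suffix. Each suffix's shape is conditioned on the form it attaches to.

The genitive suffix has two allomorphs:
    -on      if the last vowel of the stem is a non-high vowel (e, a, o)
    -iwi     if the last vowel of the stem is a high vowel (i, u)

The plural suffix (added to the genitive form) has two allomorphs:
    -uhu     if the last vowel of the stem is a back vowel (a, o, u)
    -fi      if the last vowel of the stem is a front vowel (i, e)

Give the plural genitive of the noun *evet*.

*evet* — last vowel /e/ (a non-high vowel) → -on → *eveton*.
Since the last vowel of the genitive form *eveton* is /o/ (a back vowel), it takes -uhu, giving *evetonuhu*.

evetonuhu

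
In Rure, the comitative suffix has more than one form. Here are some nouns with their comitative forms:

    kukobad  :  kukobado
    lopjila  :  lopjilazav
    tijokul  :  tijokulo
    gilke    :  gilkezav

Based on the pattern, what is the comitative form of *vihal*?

The alternation tracks the final sound of the stem — -o when the stem ends in a consonant (*kukobad*, *tijokul*); -zav when the stem ends in a vowel (*lopjila*, *gilke*).
*vihal*: final sound = /l/, a consonant → -o → *vihalo*.

vihalo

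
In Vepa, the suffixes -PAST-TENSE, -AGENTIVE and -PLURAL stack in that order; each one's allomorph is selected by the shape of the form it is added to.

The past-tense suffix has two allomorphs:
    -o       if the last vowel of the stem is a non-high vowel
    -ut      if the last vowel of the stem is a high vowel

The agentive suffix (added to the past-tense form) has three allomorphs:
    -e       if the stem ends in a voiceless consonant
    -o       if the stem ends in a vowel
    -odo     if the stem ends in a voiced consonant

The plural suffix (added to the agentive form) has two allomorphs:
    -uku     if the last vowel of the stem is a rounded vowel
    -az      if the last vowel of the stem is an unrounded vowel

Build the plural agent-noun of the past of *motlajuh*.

*motlajuh*: last vowel = /u/, a high vowel → -ut → *motlajuhut*.
Since the final sound of the past-tense form *motlajuhut* is /t/ (a voiceless consonant), it takes -e, giving *motlajuhute*.
The last vowel of the agentive form *motlajuhute* is /e/, which is an unrounded vowel, so the plural suffix is -az, giving *motlajuhuteaz*.

motlajuhuteaz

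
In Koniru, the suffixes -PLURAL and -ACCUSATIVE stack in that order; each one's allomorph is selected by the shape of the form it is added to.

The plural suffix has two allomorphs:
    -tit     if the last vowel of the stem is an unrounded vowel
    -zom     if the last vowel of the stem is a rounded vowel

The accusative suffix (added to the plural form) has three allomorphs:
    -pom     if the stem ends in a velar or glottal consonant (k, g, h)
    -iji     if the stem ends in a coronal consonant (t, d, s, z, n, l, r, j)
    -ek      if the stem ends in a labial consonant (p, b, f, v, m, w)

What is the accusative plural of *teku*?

The last vowel of *teku* is /u/, which is a rounded vowel, so the plural suffix is -zom, giving *tekuzom*.
The final consonant of the plural form *tekuzom* is /m/, which is labial, so the accusative suffix is -ek, giving *tekuzomek*.

tekuzomek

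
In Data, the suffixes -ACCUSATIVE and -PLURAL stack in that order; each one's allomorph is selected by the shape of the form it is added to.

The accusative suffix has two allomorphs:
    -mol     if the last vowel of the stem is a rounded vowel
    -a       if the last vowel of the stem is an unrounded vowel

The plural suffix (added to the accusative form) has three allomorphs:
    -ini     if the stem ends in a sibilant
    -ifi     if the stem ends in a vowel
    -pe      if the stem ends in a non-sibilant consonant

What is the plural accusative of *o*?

omolpe

Since the last vowel of *o* is /o/ (a rounded vowel), it takes -mol, giving *omol*.
The final sound of the accusative form *omol* is /l/, which is a non-sibilant consonant, so the plural suffix is -pe, giving *omolpe*.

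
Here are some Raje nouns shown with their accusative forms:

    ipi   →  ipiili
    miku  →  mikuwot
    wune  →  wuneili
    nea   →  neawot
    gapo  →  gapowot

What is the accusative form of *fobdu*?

fobduwot

The alternation tracks the last vowel of the stem — -ili when the last vowel of the stem is a front vowel (*ipi*, *wune*); -wot when the last vowel of the stem is a back vowel (*miku*, *nea*, *gapo*).
The last vowel of *fobdu* is /u/, which is a back vowel, so the suffix is -wot, giving *fobduwot*.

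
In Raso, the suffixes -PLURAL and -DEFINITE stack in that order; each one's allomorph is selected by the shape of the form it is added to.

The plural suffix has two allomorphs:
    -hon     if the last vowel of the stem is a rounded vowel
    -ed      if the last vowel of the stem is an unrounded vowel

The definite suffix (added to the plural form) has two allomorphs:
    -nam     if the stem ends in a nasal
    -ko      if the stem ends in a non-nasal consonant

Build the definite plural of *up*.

uphonnam

Since the last vowel of *up* is /u/ (a rounded vowel), it takes -hon, giving *uphon*.
Since the final consonant of the plural form *uphon* is /n/ (a nasal), it takes -nam, giving *uphonnam*.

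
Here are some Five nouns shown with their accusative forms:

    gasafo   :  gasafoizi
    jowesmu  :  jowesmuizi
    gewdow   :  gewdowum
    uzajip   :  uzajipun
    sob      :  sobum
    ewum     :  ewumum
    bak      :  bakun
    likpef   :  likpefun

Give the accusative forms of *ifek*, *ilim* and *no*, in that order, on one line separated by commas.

ifekun, ilimum, noizi

The suffix is conditioned by the final sound: -un when the stem ends in a voiceless consonant (*uzajip*, *bak*, *likpef*); -um when the stem ends in a voiced consonant (*gewdow*, *sob*, *ewum*); -izi when the stem ends in a vowel (*gasafo*, *jowesmu*).
*ifek* — final sound /k/ (a voiceless consonant) → -un → *ifekun*.
Since the final sound of *ilim* is /m/ (a voiced consonant), it takes -um, giving *ilimum*.
Since the final sound of *no* is /o/ (a vowel), it takes -izi, giving *noizi*.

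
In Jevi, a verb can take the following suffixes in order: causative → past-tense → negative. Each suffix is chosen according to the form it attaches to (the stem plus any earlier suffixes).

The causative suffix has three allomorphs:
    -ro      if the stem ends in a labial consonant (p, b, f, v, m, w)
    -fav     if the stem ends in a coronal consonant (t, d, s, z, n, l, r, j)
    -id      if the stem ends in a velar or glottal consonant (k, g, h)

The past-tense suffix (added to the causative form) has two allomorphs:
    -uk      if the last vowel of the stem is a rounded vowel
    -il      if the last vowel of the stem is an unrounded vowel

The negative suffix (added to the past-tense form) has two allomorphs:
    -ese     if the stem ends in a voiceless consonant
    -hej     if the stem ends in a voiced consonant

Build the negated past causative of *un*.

*un* — final consonant /n/ (coronal) → -fav → *unfav*.
The last vowel of the causative form *unfav* is /a/, which is an unrounded vowel, so the past-tense suffix is -il, giving *unfavil*.
The final consonant of the past-tense form *unfavil* is /l/, which is voiced, so the negative suffix is -hej, giving *unfavilhej*.

unfavilhej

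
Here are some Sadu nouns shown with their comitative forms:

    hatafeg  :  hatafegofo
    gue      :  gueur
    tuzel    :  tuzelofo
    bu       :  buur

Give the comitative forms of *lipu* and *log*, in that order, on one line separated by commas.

lipuur, logofo

The pattern is consonant vs. vowel: -ofo when the stem ends in a consonant (*hatafeg*, *tuzel*); -ur when the stem ends in a vowel (*gue*, *bu*).
*lipu*: final sound = /u/, a vowel → -ur → *lipuur*.
*log*: final sound = /g/, a consonant → -ofo → *logofo*.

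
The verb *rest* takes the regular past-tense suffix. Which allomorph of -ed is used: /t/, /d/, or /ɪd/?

/ɪd/

The stem *rest* ends in /t/ or /d/.
The -ed suffix is realized as /ɪd/ after /t, d/; as /t/ after other voiceless consonants; and as /d/ after other voiced sounds.
So -ed on *rest* is pronounced /ɪd/.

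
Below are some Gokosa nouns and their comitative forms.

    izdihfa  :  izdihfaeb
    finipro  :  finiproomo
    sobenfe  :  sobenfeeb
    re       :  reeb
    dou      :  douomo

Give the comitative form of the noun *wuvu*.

Looking at the last vowel of each stem: -omo when the last vowel of the stem is a rounded vowel (*finipro*, *dou*); -eb when the last vowel of the stem is an unrounded vowel (*izdihfa*, *sobenfe*, *re*).
Since the last vowel of *wuvu* is /u/ (a rounded vowel), it takes -omo, giving *wuvuomo*.

wuvuomo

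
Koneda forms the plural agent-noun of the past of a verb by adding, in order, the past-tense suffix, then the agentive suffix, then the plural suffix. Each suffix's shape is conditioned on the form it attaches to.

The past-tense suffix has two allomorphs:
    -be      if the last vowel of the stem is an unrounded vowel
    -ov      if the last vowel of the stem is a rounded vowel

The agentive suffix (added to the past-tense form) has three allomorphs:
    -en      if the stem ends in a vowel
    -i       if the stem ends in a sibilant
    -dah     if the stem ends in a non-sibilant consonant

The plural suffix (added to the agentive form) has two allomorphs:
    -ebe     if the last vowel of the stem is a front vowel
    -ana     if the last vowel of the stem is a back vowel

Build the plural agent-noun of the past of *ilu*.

*ilu*: last vowel = /u/, a rounded vowel → -ov → *iluov*.
The past-tense form *iluov* — final sound /v/ (a non-sibilant consonant) → -dah → *iluovdah*.
Since the last vowel of the agentive form *iluovdah* is /a/ (a back vowel), it takes -ana, giving *iluovdahana*.

iluovdahana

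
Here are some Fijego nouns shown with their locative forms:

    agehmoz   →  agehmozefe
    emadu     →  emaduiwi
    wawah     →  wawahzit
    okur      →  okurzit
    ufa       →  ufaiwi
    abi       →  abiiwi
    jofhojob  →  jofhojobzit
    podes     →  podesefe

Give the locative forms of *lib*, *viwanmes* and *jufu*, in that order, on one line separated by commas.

The alternation tracks the final sound of the stem — -efe when the stem ends in a sibilant (*agehmoz*, *podes*); -zit when the stem ends in a non-sibilant consonant (*wawah*, *okur*, *jofhojob*); -iwi when the stem ends in a vowel (*emadu*, *ufa*, *abi*).
Since the final sound of *lib* is /b/ (a non-sibilant consonant), it takes -zit, giving *libzit*.
Since the final sound of *viwanmes* is /s/ (a sibilant), it takes -efe, giving *viwanmesefe*.
*jufu* — final sound /u/ (a vowel) → -iwi → *jufuiwi*.

libzit, viwanmesefe, jufuiwi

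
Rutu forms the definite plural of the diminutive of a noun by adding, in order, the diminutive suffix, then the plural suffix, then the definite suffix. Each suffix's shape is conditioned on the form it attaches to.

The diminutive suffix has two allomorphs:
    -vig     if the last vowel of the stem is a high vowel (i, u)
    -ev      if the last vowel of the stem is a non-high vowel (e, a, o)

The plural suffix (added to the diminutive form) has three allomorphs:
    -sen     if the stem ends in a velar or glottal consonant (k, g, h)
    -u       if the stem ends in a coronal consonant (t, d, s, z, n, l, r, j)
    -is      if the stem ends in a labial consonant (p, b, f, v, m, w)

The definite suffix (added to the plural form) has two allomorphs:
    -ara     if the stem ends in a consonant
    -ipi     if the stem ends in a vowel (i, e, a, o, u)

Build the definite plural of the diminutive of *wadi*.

wadivigsenara

*wadi*: last vowel = /i/, a high vowel → -vig → *wadivig*.
The diminutive form *wadivig*: final consonant = /g/, velar/glottal → -sen → *wadivigsen*.
The plural form *wadivigsen*: final sound = /n/, a consonant → -ara → *wadivigsenara*.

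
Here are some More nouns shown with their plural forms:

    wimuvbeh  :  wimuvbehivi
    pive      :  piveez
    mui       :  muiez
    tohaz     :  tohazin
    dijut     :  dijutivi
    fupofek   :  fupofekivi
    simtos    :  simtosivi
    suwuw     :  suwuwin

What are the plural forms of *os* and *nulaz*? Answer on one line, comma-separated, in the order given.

The alternation tracks the final sound of the stem — -ivi when the stem ends in a voiceless consonant (*wimuvbeh*, *dijut*, *fupofek*, *simtos*); -in when the stem ends in a voiced consonant (*tohaz*, *suwuw*); -ez when the stem ends in a vowel (*pive*, *mui*).
*os*: final sound = /s/, a voiceless consonant → -ivi → *osivi*.
The final sound of *nulaz* is /z/, which is a voiced consonant, so the suffix is -in, giving *nulazin*.

osivi, nulazin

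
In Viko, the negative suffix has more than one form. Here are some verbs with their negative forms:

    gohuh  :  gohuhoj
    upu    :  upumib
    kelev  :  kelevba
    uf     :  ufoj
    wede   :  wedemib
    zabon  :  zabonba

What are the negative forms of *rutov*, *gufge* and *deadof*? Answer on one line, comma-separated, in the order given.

The pattern is voicing of the final sound: -oj when the stem ends in a voiceless consonant (*gohuh*, *uf*); -ba when the stem ends in a voiced consonant (*kelev*, *zabon*); -mib when the stem ends in a vowel (*upu*, *wede*).
The final sound of *rutov* is /v/, which is a voiced consonant, so the suffix is -ba, giving *rutovba*.
*gufge*: final sound = /e/, a vowel → -mib → *gufgemib*.
*deadof* — final sound /f/ (a voiceless consonant) → -oj → *deadofoj*.

rutovba, gufgemib, deadofoj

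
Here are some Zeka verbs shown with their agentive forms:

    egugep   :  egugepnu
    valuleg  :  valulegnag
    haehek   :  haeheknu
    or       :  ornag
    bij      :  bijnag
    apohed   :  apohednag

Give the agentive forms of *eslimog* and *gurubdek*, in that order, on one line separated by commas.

The pattern is voicing of the final consonant: -nu when the stem ends in a voiceless consonant (*egugep*, *haehek*); -nag when the stem ends in a voiced consonant (*valuleg*, *or*, *bij*, *apohed*).
*eslimog* — final consonant /g/ (voiced) → -nag → *eslimognag*.
*gurubdek* — final consonant /k/ (voiceless) → -nu → *gurubdeknu*.

eslimognag, gurubdeknu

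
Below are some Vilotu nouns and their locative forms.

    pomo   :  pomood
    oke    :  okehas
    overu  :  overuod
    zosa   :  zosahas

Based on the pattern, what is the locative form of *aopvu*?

aopvuod

The alternation tracks the last vowel of the stem — -od when the last vowel of the stem is a rounded vowel (*pomo*, *overu*); -has when the last vowel of the stem is an unrounded vowel (*oke*, *zosa*).
*aopvu*: last vowel = /u/, a rounded vowel → -od → *aopvuod*.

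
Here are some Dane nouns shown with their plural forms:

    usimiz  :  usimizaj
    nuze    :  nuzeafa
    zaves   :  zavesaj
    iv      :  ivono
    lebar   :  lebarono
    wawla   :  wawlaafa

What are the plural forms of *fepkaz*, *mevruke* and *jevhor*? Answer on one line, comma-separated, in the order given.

The pattern is sibilance of the final sound: -aj when the stem ends in a sibilant (*usimiz*, *zaves*); -ono when the stem ends in a non-sibilant consonant (*iv*, *lebar*); -afa when the stem ends in a vowel (*nuze*, *wawla*).
*fepkaz* — final sound /z/ (a sibilant) → -aj → *fepkazaj*.
*mevruke*: final sound = /e/, a vowel → -afa → *mevrukeafa*.
Since the final sound of *jevhor* is /r/ (a non-sibilant consonant), it takes -ono, giving *jevhorono*.

fepkazaj, mevrukeafa, jevhorono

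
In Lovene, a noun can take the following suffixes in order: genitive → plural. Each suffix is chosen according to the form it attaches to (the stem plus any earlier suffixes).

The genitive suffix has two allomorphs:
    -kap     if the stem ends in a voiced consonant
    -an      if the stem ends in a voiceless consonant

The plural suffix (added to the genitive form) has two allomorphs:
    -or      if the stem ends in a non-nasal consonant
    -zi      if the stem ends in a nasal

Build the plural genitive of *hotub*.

hotubkapor

The final consonant of *hotub* is /b/, which is voiced, so the genitive suffix is -kap, giving *hotubkap*.
The genitive form *hotubkap* — final consonant /p/ (non-nasal) → -or → *hotubkapor*.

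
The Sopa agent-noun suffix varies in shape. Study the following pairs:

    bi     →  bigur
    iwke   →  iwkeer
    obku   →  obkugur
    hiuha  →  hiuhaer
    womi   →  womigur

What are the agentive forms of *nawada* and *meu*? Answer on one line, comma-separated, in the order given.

nawadaer, meugur

The suffix is conditioned by the last vowel: -gur when the last vowel of the stem is a high vowel (*bi*, *obku*, *womi*); -er when the last vowel of the stem is a non-high vowel (*iwke*, *hiuha*).
*nawada* — last vowel /a/ (a non-high vowel) → -er → *nawadaer*.
*meu* — last vowel /u/ (a high vowel) → -gur → *meugur*.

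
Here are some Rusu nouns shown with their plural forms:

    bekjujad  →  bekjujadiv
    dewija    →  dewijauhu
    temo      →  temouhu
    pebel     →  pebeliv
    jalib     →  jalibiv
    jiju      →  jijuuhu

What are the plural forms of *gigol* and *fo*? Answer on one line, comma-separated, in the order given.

gigoliv, fouhu

The suffix is conditioned by the final sound: -iv when the stem ends in a consonant (*bekjujad*, *pebel*, *jalib*); -uhu when the stem ends in a vowel (*dewija*, *temo*, *jiju*).
*gigol* — final sound /l/ (a consonant) → -iv → *gigoliv*.
Since the final sound of *fo* is /o/ (a vowel), it takes -uhu, giving *fouhu*.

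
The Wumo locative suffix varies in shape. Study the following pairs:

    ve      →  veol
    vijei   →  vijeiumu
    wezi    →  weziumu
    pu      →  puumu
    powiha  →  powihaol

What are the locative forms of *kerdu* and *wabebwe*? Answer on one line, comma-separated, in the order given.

kerduumu, wabebweol

The alternation tracks the last vowel of the stem — -umu when the last vowel of the stem is a high vowel (*vijei*, *wezi*, *pu*); -ol when the last vowel of the stem is a non-high vowel (*ve*, *powiha*).
Since the last vowel of *kerdu* is /u/ (a high vowel), it takes -umu, giving *kerduumu*.
*wabebwe* — last vowel /e/ (a non-high vowel) → -ol → *wabebweol*.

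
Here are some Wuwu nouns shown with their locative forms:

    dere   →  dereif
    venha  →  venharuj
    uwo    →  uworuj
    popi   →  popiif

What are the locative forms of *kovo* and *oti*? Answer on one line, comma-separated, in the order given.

The alternation tracks the last vowel of the stem — -if when the last vowel of the stem is a front vowel (*dere*, *popi*); -ruj when the last vowel of the stem is a back vowel (*venha*, *uwo*).
The last vowel of *kovo* is /o/, which is a back vowel, so the suffix is -ruj, giving *kovoruj*.
*oti* — last vowel /i/ (a front vowel) → -if → *otiif*.

kovoruj, otiif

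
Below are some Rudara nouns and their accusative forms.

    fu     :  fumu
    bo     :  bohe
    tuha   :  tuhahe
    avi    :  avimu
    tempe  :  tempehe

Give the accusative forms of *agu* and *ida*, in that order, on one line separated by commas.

agumu, idahe

The alternation tracks the last vowel of the stem — -mu when the last vowel of the stem is a high vowel (*fu*, *avi*); -he when the last vowel of the stem is a non-high vowel (*bo*, *tuha*, *tempe*).
Since the last vowel of *agu* is /u/ (a high vowel), it takes -mu, giving *agumu*.
The last vowel of *ida* is /a/, which is a non-high vowel, so the suffix is -he, giving *idahe*.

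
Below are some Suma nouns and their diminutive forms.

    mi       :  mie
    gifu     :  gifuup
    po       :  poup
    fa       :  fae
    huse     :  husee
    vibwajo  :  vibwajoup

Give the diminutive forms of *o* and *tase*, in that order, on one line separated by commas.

The pattern is rounding harmony: -up when the last vowel of the stem is a rounded vowel (*gifu*, *po*, *vibwajo*); -e when the last vowel of the stem is an unrounded vowel (*mi*, *fa*, *huse*).
*o*: last vowel = /o/, a rounded vowel → -up → *oup*.
The last vowel of *tase* is /e/, which is an unrounded vowel, so the suffix is -e, giving *tasee*.

oup, tasee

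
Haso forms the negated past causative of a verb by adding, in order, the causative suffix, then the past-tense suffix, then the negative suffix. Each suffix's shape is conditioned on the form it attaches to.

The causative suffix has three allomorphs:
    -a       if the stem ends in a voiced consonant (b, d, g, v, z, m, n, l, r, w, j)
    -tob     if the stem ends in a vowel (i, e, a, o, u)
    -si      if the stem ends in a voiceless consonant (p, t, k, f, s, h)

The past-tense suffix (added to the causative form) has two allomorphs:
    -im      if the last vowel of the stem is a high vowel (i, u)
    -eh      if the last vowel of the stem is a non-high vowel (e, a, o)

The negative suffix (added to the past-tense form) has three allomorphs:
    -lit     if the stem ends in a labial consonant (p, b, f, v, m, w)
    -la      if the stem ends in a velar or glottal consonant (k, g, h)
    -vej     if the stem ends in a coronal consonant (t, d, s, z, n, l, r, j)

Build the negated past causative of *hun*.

hunaehla

Since the final sound of *hun* is /n/ (a voiced consonant), it takes -a, giving *huna*.
Since the last vowel of the causative form *huna* is /a/ (a non-high vowel), it takes -eh, giving *hunaeh*.
Since the final consonant of the past-tense form *hunaeh* is /h/ (velar/glottal), it takes -la, giving *hunaehla*.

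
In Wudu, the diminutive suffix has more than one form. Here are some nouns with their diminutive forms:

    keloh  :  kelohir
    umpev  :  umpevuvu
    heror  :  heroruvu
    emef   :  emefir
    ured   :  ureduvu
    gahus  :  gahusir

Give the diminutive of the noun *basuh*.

The suffix is conditioned by the final consonant: -ir when the stem ends in a voiceless consonant (*keloh*, *emef*, *gahus*); -uvu when the stem ends in a voiced consonant (*umpev*, *heror*, *ured*).
The final consonant of *basuh* is /h/, which is voiceless, so the suffix is -ir, giving *basuhir*.

basuhir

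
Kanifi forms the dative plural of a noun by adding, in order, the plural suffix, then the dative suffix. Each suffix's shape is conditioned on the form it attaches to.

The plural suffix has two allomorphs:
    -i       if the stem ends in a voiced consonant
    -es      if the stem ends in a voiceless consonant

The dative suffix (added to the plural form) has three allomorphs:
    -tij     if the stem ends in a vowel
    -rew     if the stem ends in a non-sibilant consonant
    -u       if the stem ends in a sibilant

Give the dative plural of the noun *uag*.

uagitij

*uag* — final consonant /g/ (voiced) → -i → *uagi*.
The plural form *uagi*: final sound = /i/, a vowel → -tij → *uagitij*.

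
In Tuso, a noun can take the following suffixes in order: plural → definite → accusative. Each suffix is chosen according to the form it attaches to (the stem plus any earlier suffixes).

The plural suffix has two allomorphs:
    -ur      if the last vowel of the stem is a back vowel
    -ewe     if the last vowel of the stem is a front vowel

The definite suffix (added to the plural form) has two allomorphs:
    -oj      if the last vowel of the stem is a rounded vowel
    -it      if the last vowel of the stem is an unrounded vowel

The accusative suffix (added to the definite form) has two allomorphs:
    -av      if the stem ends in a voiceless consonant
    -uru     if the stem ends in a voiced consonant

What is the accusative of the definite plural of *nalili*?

nalilieweitav

*nalili* — last vowel /i/ (a front vowel) → -ewe → *naliliewe*.
The plural form *naliliewe* — last vowel /e/ (an unrounded vowel) → -it → *nalilieweit*.
The definite form *nalilieweit* — final consonant /t/ (voiceless) → -av → *nalilieweitav*.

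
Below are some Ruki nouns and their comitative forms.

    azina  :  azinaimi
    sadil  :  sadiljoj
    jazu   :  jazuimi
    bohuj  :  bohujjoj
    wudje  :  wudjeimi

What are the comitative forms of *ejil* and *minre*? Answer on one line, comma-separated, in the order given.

ejiljoj, minreimi

Looking at the final sound of each stem: -joj when the stem ends in a consonant (*sadil*, *bohuj*); -imi when the stem ends in a vowel (*azina*, *jazu*, *wudje*).
*ejil*: final sound = /l/, a consonant → -joj → *ejiljoj*.
Since the final sound of *minre* is /e/ (a vowel), it takes -imi, giving *minreimi*.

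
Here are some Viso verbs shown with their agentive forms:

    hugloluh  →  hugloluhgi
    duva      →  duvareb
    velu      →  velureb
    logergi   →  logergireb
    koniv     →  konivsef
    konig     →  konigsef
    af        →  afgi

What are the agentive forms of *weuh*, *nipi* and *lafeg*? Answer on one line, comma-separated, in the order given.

The pattern is voicing of the final sound: -gi when the stem ends in a voiceless consonant (*hugloluh*, *af*); -sef when the stem ends in a voiced consonant (*koniv*, *konig*); -reb when the stem ends in a vowel (*duva*, *velu*, *logergi*).
*weuh* — final sound /h/ (a voiceless consonant) → -gi → *weuhgi*.
Since the final sound of *nipi* is /i/ (a vowel), it takes -reb, giving *nipireb*.
Since the final sound of *lafeg* is /g/ (a voiced consonant), it takes -sef, giving *lafegsef*.

weuhgi, nipireb, lafegsef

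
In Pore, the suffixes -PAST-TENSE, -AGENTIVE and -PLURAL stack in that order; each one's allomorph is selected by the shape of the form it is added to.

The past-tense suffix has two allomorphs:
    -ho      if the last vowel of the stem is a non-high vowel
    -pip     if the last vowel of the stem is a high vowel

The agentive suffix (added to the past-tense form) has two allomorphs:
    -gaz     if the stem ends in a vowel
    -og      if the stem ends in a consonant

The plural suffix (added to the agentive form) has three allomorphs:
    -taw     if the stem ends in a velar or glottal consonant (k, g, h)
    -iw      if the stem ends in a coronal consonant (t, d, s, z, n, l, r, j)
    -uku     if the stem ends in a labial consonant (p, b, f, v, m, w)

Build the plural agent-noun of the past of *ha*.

hahogaziw

*ha* — last vowel /a/ (a non-high vowel) → -ho → *haho*.
The past-tense form *haho*: final sound = /o/, a vowel → -gaz → *hahogaz*.
The agentive form *hahogaz*: final consonant = /z/, coronal → -iw → *hahogaziw*.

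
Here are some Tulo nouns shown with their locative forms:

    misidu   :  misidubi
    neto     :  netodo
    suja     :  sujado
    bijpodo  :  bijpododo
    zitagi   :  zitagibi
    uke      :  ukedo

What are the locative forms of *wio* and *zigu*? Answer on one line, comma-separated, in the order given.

wiodo, zigubi

The suffix is conditioned by the last vowel: -bi when the last vowel of the stem is a high vowel (*misidu*, *zitagi*); -do when the last vowel of the stem is a non-high vowel (*neto*, *suja*, *bijpodo*, *uke*).
The last vowel of *wio* is /o/, which is a non-high vowel, so the suffix is -do, giving *wiodo*.
Since the last vowel of *zigu* is /u/ (a high vowel), it takes -bi, giving *zigubi*.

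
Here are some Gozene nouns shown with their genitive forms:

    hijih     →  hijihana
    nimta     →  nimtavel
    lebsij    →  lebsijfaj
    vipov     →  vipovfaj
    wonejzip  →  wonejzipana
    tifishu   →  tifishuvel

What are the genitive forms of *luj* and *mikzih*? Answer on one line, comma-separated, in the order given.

lujfaj, mikzihana

Looking at the final sound of each stem: -ana when the stem ends in a voiceless consonant (*hijih*, *wonejzip*); -faj when the stem ends in a voiced consonant (*lebsij*, *vipov*); -vel when the stem ends in a vowel (*nimta*, *tifishu*).
*luj*: final sound = /j/, a voiced consonant → -faj → *lujfaj*.
Since the final sound of *mikzih* is /h/ (a voiceless consonant), it takes -ana, giving *mikzihana*.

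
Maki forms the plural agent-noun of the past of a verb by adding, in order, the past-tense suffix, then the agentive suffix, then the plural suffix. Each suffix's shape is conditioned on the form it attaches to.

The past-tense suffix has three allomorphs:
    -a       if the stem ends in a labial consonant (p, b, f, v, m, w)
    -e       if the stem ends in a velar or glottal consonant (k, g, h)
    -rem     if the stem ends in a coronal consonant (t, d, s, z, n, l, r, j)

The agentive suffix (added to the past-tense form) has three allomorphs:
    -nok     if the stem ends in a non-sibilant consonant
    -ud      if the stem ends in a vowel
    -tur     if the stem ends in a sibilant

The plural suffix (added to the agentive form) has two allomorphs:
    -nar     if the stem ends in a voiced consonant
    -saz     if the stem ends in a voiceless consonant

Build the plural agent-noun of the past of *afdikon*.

Since the final consonant of *afdikon* is /n/ (coronal), it takes -rem, giving *afdikonrem*.
The past-tense form *afdikonrem*: final sound = /m/, a non-sibilant consonant → -nok → *afdikonremnok*.
The agentive form *afdikonremnok*: final consonant = /k/, voiceless → -saz → *afdikonremnoksaz*.

afdikonremnoksaz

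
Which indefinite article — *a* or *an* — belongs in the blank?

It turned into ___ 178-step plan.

a

The indefinite article is chosen by the initial *sound* of the following word, not its spelling.
The number *178* is spoken "one hundred …", beginning with /wʌn/ — a consonant sound.
So the article is *a*: It turned into a 178-step plan.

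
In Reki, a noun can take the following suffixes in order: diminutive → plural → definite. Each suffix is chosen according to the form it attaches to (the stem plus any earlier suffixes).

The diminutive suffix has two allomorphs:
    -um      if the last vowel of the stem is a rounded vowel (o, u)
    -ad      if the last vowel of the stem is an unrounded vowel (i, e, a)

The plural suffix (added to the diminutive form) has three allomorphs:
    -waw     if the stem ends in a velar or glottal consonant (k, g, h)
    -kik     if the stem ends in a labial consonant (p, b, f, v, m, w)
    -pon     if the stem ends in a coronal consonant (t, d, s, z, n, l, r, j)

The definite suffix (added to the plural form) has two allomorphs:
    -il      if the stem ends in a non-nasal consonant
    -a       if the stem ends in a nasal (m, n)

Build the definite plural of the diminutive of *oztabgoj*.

oztabgojumkikil

Since the last vowel of *oztabgoj* is /o/ (a rounded vowel), it takes -um, giving *oztabgojum*.
The diminutive form *oztabgojum* — final consonant /m/ (labial) → -kik → *oztabgojumkik*.
The plural form *oztabgojumkik*: final consonant = /k/, non-nasal → -il → *oztabgojumkikil*.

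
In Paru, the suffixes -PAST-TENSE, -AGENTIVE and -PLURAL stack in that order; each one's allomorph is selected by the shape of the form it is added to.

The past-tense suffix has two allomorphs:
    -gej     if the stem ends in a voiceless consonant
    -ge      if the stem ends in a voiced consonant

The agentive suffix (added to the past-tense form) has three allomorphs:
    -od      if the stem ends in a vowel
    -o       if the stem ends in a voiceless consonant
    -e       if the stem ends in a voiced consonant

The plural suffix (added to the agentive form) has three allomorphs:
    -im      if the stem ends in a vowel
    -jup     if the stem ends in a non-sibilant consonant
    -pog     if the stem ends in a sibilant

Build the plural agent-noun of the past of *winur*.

The final consonant of *winur* is /r/, which is voiced, so the past-tense suffix is -ge, giving *winurge*.
The past-tense form *winurge* — final sound /e/ (a vowel) → -od → *winurgeod*.
The agentive form *winurgeod* — final sound /d/ (a non-sibilant consonant) → -jup → *winurgeodjup*.

winurgeodjup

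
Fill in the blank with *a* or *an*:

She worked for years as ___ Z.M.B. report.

The indefinite article is chosen by the initial *sound* of the following word, not its spelling.
The initialism *Z.M.B.* is read letter by letter; the first letter, Z, is pronounced /ziː/, which begins with a consonant sound.
So the article is *a*: She worked for years as a Z.M.B. report.

a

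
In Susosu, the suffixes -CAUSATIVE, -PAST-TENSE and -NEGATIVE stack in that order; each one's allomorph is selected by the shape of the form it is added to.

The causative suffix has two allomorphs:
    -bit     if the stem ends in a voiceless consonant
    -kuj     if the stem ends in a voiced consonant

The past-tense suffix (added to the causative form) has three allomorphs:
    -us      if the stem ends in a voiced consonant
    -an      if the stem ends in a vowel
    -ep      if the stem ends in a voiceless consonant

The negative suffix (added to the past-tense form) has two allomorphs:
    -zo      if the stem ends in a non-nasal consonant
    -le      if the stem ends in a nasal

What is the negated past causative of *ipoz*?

ipozkujuszo

*ipoz*: final consonant = /z/, voiced → -kuj → *ipozkuj*.
The final sound of the causative form *ipozkuj* is /j/, which is a voiced consonant, so the past-tense suffix is -us, giving *ipozkujus*.
The past-tense form *ipozkujus*: final consonant = /s/, non-nasal → -zo → *ipozkujuszo*.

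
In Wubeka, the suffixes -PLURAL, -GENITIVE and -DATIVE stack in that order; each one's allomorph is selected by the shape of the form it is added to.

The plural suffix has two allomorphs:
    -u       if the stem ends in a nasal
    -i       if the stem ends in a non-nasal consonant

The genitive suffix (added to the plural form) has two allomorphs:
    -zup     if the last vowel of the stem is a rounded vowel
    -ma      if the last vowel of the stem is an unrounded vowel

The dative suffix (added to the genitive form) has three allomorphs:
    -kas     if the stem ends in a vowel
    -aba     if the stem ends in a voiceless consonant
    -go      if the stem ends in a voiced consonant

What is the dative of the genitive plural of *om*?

*om*: final consonant = /m/, a nasal → -u → *omu*.
The plural form *omu* — last vowel /u/ (a rounded vowel) → -zup → *omuzup*.
The genitive form *omuzup*: final sound = /p/, a voiceless consonant → -aba → *omuzupaba*.

omuzupaba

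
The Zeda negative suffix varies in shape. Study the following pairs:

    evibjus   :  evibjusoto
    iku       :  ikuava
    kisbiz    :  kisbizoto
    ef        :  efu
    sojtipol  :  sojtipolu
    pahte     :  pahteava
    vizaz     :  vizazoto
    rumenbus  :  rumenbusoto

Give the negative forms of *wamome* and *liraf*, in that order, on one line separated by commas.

Looking at the final sound of each stem: -oto when the stem ends in a sibilant (*evibjus*, *kisbiz*, *vizaz*, *rumenbus*); -u when the stem ends in a non-sibilant consonant (*ef*, *sojtipol*); -ava when the stem ends in a vowel (*iku*, *pahte*).
The final sound of *wamome* is /e/, which is a vowel, so the suffix is -ava, giving *wamomeava*.
*liraf* — final sound /f/ (a non-sibilant consonant) → -u → *lirafu*.

wamomeava, lirafu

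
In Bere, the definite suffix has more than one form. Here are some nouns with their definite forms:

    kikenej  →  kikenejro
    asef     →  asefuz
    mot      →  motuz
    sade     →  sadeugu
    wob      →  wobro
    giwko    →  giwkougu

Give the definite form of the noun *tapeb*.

The pattern is voicing of the final sound: -uz when the stem ends in a voiceless consonant (*asef*, *mot*); -ro when the stem ends in a voiced consonant (*kikenej*, *wob*); -ugu when the stem ends in a vowel (*sade*, *giwko*).
Since the final sound of *tapeb* is /b/ (a voiced consonant), it takes -ro, giving *tapebro*.

tapebro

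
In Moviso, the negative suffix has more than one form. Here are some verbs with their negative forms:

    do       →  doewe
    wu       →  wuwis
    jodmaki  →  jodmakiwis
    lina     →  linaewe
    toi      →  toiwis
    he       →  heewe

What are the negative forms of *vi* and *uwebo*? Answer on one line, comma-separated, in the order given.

The suffix is conditioned by the last vowel: -wis when the last vowel of the stem is a high vowel (*wu*, *jodmaki*, *toi*); -ewe when the last vowel of the stem is a non-high vowel (*do*, *lina*, *he*).
Since the last vowel of *vi* is /i/ (a high vowel), it takes -wis, giving *viwis*.
*uwebo*: last vowel = /o/, a non-high vowel → -ewe → *uweboewe*.

viwis, uweboewe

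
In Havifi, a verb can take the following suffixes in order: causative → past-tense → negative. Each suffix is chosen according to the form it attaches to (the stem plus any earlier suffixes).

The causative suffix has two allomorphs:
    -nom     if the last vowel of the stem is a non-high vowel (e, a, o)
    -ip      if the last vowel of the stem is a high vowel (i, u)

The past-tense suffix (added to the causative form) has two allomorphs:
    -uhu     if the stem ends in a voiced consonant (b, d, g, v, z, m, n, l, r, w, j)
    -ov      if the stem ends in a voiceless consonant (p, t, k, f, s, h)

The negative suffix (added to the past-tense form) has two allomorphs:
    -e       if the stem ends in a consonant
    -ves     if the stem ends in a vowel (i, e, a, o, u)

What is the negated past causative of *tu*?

tuipove

Since the last vowel of *tu* is /u/ (a high vowel), it takes -ip, giving *tuip*.
The causative form *tuip* — final consonant /p/ (voiceless) → -ov → *tuipov*.
The past-tense form *tuipov*: final sound = /v/, a consonant → -e → *tuipove*.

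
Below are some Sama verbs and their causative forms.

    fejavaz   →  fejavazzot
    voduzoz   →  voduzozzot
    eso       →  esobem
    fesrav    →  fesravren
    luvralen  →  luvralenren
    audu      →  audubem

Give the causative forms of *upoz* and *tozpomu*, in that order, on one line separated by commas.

The pattern is sibilance of the final sound: -zot when the stem ends in a sibilant (*fejavaz*, *voduzoz*); -ren when the stem ends in a non-sibilant consonant (*fesrav*, *luvralen*); -bem when the stem ends in a vowel (*eso*, *audu*).
Since the final sound of *upoz* is /z/ (a sibilant), it takes -zot, giving *upozzot*.
*tozpomu*: final sound = /u/, a vowel → -bem → *tozpomubem*.

upozzot, tozpomubem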